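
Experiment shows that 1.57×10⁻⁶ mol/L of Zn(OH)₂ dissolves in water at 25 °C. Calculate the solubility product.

Ksp = 1.55×10⁻¹⁷

Zn(OH)₂(s) ⇌ Zn²⁺(aq) + 2 OH⁻(aq)
Call the molar solubility s, so that [Zn²⁺] = s and [OH⁻] = 2s.
Ksp = [Zn²⁺][OH⁻]^2 = s · (2s)^2 = 4s^3
Ksp = 4 × (1.57×10⁻⁶)^3 = 1.55×10⁻¹⁷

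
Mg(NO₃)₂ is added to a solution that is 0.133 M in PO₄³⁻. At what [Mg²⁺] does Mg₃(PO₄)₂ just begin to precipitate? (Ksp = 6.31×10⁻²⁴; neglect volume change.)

A salt starts to precipitate once the ion product Q reaches its Ksp.
Mg₃(PO₄)₂(s) ⇌ 3 Mg²⁺(aq) + 2 PO₄³⁻(aq)
Ksp = [Mg²⁺]^3[PO₄³⁻]^2 = [Mg²⁺]^3(0.133)^2
[Mg²⁺]^3 = 6.31×10⁻²⁴ / (0.133)^2 = 3.57×10⁻²²
[Mg²⁺] = 7.09×10⁻⁸ M

7.09×10⁻⁸ M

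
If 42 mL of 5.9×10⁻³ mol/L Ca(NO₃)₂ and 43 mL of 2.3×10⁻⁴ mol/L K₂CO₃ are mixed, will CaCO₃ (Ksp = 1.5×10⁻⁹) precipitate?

Yes

After mixing, V = 42 mL + 43 mL = 85 mL.
[Ca²⁺] = (5.9×10⁻³)(42)/85 = 2.9×10⁻³ mol/L
[CO₃²⁻] = (2.3×10⁻⁴)(43)/85 = 1.2×10⁻⁴ mol/L
Q = [Ca²⁺][CO₃²⁻] = 3.4×10⁻⁷
Because Q > Ksp (3.4×10⁻⁷ vs 1.5×10⁻⁹), a precipitate of CaCO₃ forms.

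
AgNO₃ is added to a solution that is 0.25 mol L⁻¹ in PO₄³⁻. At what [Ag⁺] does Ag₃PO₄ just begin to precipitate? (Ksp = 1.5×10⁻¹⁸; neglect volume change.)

Each salt precipitates once Q = Ksp for that salt.
Ag₃PO₄(s) ⇌ 3 Ag⁺(aq) + PO₄³⁻(aq)
Ksp = [Ag⁺]^3[PO₄³⁻] = [Ag⁺]^3(0.25)
[Ag⁺]^3 = 1.5×10⁻¹⁸ / (0.25) = 6.0×10⁻¹⁸
[Ag⁺] = 1.8×10⁻⁶ mol L⁻¹

1.8×10⁻⁶ M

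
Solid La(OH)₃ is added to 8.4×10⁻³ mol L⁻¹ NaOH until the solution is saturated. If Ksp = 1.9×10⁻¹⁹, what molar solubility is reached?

La(OH)₃(s) ⇌ La³⁺(aq) + 3 OH⁻(aq)
OH⁻ is already present at 8.4×10⁻³ mol L⁻¹. If s mol/L of La(OH)₃ dissolves, [La³⁺] = s while [OH⁻] ≈ 8.4×10⁻³ mol L⁻¹.
Ksp = [La³⁺][OH⁻]^3 = s(8.4×10⁻³)^3
s = 1.9×10⁻¹⁹ / (8.4×10⁻³)^3 = 3.2×10⁻¹³
s = 3.2×10⁻¹³ mol L⁻¹

3.2×10⁻¹³ M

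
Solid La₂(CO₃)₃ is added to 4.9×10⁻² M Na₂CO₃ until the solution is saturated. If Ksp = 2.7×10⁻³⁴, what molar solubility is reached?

La₂(CO₃)₃(s) ⇌ 2 La³⁺(aq) + 3 CO₃²⁻(aq)
With CO₃²⁻ already at 4.9×10⁻² M and s small, take [CO₃²⁻] ≈ 4.9×10⁻² M and [La³⁺] = 2s.
Ksp = [La³⁺]^2[CO₃²⁻]^3 = (2s)^2(4.9×10⁻²)^3
(2s)^2 = 2.7×10⁻³⁴ / (4.9×10⁻²)^3 = 2.3×10⁻³⁰
s = 7.6×10⁻¹⁶ M

7.6×10⁻¹⁶ M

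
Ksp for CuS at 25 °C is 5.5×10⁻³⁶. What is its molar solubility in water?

CuS(s) ⇌ Cu²⁺(aq) + S²⁻(aq)
If s mol/L of CuS dissolves, [Cu²⁺] = s and [S²⁻] = s.
Ksp = [Cu²⁺][S²⁻] = s · s = s^2
s^2 = 5.5×10⁻³⁶
s = 2.3×10⁻¹⁸ mol L⁻¹

2.3×10⁻¹⁸ M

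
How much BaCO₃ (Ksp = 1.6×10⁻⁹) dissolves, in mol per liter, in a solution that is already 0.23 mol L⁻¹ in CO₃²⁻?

BaCO₃(s) ⇌ Ba²⁺(aq) + CO₃²⁻(aq)
With CO₃²⁻ already at 0.23 mol L⁻¹ and s small, take [CO₃²⁻] ≈ 0.23 mol L⁻¹ and [Ba²⁺] = s.
Ksp = [Ba²⁺][CO₃²⁻] = s(0.23)
s = 1.6×10⁻⁹ / (0.23) = 7.0×10⁻⁹
s = 7.0×10⁻⁹ mol L⁻¹

7.0×10⁻⁹ M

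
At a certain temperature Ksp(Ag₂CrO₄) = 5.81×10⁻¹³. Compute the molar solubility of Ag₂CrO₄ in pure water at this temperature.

Ag₂CrO₄(s) ⇌ 2 Ag⁺(aq) + CrO₄²⁻(aq)
For each mole of Ag₂CrO₄ that dissolves per liter, [Ag⁺] = 2s and [CrO₄²⁻] = s; let s denote this solubility.
Ksp = [Ag⁺]^2[CrO₄²⁻] = (2s)^2 · s = 4s^3
4s^3 = 5.81×10⁻¹³  ⇒  s^3 = 1.45×10⁻¹³
s = 5.26×10⁻⁵ M

5.26×10⁻⁵ M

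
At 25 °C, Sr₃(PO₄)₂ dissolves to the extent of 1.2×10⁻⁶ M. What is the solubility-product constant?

Ksp = 2.7×10⁻²⁸

Sr₃(PO₄)₂(s) ⇌ 3 Sr²⁺(aq) + 2 PO₄³⁻(aq)
For each mole of Sr₃(PO₄)₂ that dissolves per liter, [Sr²⁺] = 3s and [PO₄³⁻] = 2s; let s denote this solubility.
Ksp = [Sr²⁺]^3[PO₄³⁻]^2 = (3s)^3 · (2s)^2 = 108s^5
Ksp = 108 × (1.2×10⁻⁶)^5 = 2.7×10⁻²⁸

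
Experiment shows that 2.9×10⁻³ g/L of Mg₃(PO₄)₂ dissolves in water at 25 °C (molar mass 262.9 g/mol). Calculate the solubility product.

Ksp = 1.8×10⁻²³

Molar solubility s = (2.9×10⁻³ g/L) / (262.9 g/mol) = 1.103×10⁻⁵ mol/L
Mg₃(PO₄)₂(s) ⇌ 3 Mg²⁺(aq) + 2 PO₄³⁻(aq)
If s mol/L of Mg₃(PO₄)₂ dissolves, [Mg²⁺] = 3s and [PO₄³⁻] = 2s.
Ksp = [Mg²⁺]^3[PO₄³⁻]^2 = (3s)^3 · (2s)^2 = 108s^5
Ksp = 108 × (1.103×10⁻⁵)^5 = 1.8×10⁻²³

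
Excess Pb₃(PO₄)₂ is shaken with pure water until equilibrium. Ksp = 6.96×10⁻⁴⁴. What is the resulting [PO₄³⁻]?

1.83×10⁻⁹ M

Pb₃(PO₄)₂(s) ⇌ 3 Pb²⁺(aq) + 2 PO₄³⁻(aq)
If s mol/L of Pb₃(PO₄)₂ dissolves, [Pb²⁺] = 3s and [PO₄³⁻] = 2s.
Ksp = [Pb²⁺]^3[PO₄³⁻]^2 = (3s)^3 · (2s)^2 = 108s^5 = 6.96×10⁻⁴⁴
s = 9.16×10⁻¹⁰ mol/L
[PO₄³⁻] = 2s = 1.83×10⁻⁹ mol/L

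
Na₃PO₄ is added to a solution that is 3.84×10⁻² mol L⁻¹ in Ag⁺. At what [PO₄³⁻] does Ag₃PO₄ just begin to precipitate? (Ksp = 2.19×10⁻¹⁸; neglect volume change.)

The threshold for precipitation is Q = Ksp.
Ag₃PO₄(s) ⇌ 3 Ag⁺(aq) + PO₄³⁻(aq)
Ksp = [Ag⁺]^3[PO₄³⁻] = [PO₄³⁻](3.84×10⁻²)^3
[PO₄³⁻] = 2.19×10⁻¹⁸ / (3.84×10⁻²)^3 = 3.87×10⁻¹⁴
[PO₄³⁻] = 3.87×10⁻¹⁴ mol L⁻¹

3.87×10⁻¹⁴ M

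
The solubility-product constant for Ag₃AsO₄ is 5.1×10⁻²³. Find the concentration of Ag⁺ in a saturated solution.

Ag₃AsO₄(s) ⇌ 3 Ag⁺(aq) + AsO₄³⁻(aq)
Call the molar solubility s, so that [Ag⁺] = 3s and [AsO₄³⁻] = s.
Ksp = [Ag⁺]^3[AsO₄³⁻] = (3s)^3 · s = 27s^4 = 5.1×10⁻²³
s = 1.2×10⁻⁶ mol/L
[Ag⁺] = 3s = 3.5×10⁻⁶ mol/L

3.5×10⁻⁶ M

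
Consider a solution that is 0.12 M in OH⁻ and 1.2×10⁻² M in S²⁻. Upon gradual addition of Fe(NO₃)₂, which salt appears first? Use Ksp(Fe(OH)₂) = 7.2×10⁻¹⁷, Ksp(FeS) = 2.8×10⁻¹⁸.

FeS

Each salt precipitates once Q = Ksp for that salt.
For Fe(OH)₂: [Fe²⁺] = (Ksp/[OH⁻]^2) = 5.0×10⁻¹⁵ M
For FeS: [Fe²⁺] = (Ksp/[S²⁻]) = 2.3×10⁻¹⁶ M
FeS requires the lower [Fe²⁺], so it precipitates first.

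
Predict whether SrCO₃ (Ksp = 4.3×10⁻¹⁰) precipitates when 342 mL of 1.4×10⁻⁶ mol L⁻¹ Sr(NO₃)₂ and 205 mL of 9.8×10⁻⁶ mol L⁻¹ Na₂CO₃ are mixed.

No

Total volume after mixing = 342 + 205 = 547 mL.
[Sr²⁺] = (1.4×10⁻⁶)(342)/547 = 8.8×10⁻⁷ mol L⁻¹
[CO₃²⁻] = (9.8×10⁻⁶)(205)/547 = 3.7×10⁻⁶ mol L⁻¹
Q = [Sr²⁺][CO₃²⁻] = 3.2×10⁻¹²
Q < Ksp (3.2×10⁻¹² vs 4.3×10⁻¹⁰); the solution remains unsaturated and no precipitate forms.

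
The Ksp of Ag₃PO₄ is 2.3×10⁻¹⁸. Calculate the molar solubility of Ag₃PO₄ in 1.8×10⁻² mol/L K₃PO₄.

Ag₃PO₄(s) ⇌ 3 Ag⁺(aq) + PO₄³⁻(aq)
The solution already contains PO₄³⁻ at 1.8×10⁻² mol/L. Let s be the molar solubility of Ag₃PO₄.
[PO₄³⁻] ≈ 1.8×10⁻² mol/L (common ion dominates); [Ag⁺] = 3s.
Ksp = [Ag⁺]^3[PO₄³⁻] = (3s)^3(1.8×10⁻²)
(3s)^3 = 2.3×10⁻¹⁸ / (1.8×10⁻²) = 1.3×10⁻¹⁶
s = 1.7×10⁻⁶ mol/L

1.7×10⁻⁶ M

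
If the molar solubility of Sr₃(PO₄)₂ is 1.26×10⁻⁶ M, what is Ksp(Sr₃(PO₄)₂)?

Sr₃(PO₄)₂(s) ⇌ 3 Sr²⁺(aq) + 2 PO₄³⁻(aq)
For each mole of Sr₃(PO₄)₂ that dissolves per liter, [Sr²⁺] = 3s and [PO₄³⁻] = 2s; let s denote this solubility.
Ksp = [Sr²⁺]^3[PO₄³⁻]^2 = (3s)^3 · (2s)^2 = 108s^5
Ksp = 108 × (1.26×10⁻⁶)^5 = 3.43×10⁻²⁸

Ksp = 3.43×10⁻²⁸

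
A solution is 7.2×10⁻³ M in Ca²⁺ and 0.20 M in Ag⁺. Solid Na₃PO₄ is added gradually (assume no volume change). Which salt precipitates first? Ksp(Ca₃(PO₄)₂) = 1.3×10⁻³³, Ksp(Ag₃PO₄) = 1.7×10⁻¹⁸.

Ag₃PO₄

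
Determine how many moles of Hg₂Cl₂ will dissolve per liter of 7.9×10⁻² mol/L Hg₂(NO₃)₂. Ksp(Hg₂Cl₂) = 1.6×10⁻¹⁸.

2.3×10⁻⁹ M

Hg₂Cl₂(s) ⇌ Hg₂²⁺(aq) + 2 Cl⁻(aq)
Hg₂²⁺ is already present at 7.9×10⁻² mol/L. If s mol/L of Hg₂Cl₂ dissolves, [Cl⁻] = 2s while [Hg₂²⁺] ≈ 7.9×10⁻² mol/L.
Ksp = [Hg₂²⁺][Cl⁻]^2 = (7.9×10⁻²)(2s)^2
(2s)^2 = 1.6×10⁻¹⁸ / (7.9×10⁻²) = 2.0×10⁻¹⁷
s = 2.3×10⁻⁹ mol/L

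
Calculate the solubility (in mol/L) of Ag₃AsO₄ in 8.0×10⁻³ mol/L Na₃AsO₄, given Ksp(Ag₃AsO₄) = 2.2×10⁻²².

Ag₃AsO₄(s) ⇌ 3 Ag⁺(aq) + AsO₄³⁻(aq)
With AsO₄³⁻ already at 8.0×10⁻³ mol/L and s small, take [AsO₄³⁻] ≈ 8.0×10⁻³ mol/L and [Ag⁺] = 3s.
Ksp = [Ag⁺]^3[AsO₄³⁻] = (3s)^3(8.0×10⁻³)
(3s)^3 = 2.2×10⁻²² / (8.0×10⁻³) = 2.8×10⁻²⁰
s = 1.0×10⁻⁷ mol/L

1.0×10⁻⁷ M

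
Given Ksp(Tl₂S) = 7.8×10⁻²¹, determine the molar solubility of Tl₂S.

Tl₂S(s) ⇌ 2 Tl⁺(aq) + S²⁻(aq)
If s mol/L of Tl₂S dissolves, [Tl⁺] = 2s and [S²⁻] = s.
Ksp = [Tl⁺]^2[S²⁻] = (2s)^2 · s = 4s^3
4s^3 = 7.8×10⁻²¹  ⇒  s^3 = 2.0×10⁻²¹
s = (2.0×10⁻²¹)^(1/3) = 1.2×10⁻⁷ mol/L

1.2×10⁻⁷ M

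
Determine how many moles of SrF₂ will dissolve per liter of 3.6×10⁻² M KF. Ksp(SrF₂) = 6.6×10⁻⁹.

SrF₂(s) ⇌ Sr²⁺(aq) + 2 F⁻(aq)
Let s be the solubility of SrF₂ here. The common ion gives [F⁻] ≈ 3.6×10⁻² M, and [Sr²⁺] = s.
Ksp = [Sr²⁺][F⁻]^2 = s(3.6×10⁻²)^2
s = 6.6×10⁻⁹ / (3.6×10⁻²)^2 = 5.1×10⁻⁶
s = 5.1×10⁻⁶ M

5.1×10⁻⁶ M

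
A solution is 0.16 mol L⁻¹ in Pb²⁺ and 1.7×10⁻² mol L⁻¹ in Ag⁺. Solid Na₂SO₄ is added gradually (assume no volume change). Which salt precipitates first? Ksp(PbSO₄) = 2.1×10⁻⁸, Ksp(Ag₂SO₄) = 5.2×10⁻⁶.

A salt starts to precipitate once the ion product Q reaches its Ksp.
For PbSO₄: [SO₄²⁻] = (Ksp/[Pb²⁺]) = 1.3×10⁻⁷ mol L⁻¹
For Ag₂SO₄: [SO₄²⁻] = (Ksp/[Ag⁺]^2) = 1.8×10⁻² mol L⁻¹
Since PbSO₄ needs less SO₄²⁻ to reach saturation, it precipitates first.

PbSO₄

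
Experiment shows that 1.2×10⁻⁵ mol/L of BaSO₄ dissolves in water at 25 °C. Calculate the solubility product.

Ksp = 1.4×10⁻¹⁰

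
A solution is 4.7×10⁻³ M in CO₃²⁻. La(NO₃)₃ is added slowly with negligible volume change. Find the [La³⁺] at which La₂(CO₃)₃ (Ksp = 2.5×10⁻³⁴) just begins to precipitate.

4.9×10⁻¹⁴ M

Precipitation begins when Q = Ksp.
La₂(CO₃)₃(s) ⇌ 2 La³⁺(aq) + 3 CO₃²⁻(aq)
Ksp = [La³⁺]^2[CO₃²⁻]^3 = [La³⁺]^2(4.7×10⁻³)^3
[La³⁺]^2 = 2.5×10⁻³⁴ / (4.7×10⁻³)^3 = 2.4×10⁻²⁷
[La³⁺] = 4.9×10⁻¹⁴ M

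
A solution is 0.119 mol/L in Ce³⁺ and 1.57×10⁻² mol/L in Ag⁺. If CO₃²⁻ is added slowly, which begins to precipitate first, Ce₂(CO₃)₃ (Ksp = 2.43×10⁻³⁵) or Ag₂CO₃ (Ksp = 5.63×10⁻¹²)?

Precipitation of each salt begins when its ion product equals Ksp.
For Ce₂(CO₃)₃: [CO₃²⁻] = (Ksp/[Ce³⁺]^2)^(1/3) = 1.20×10⁻¹¹ mol/L
For Ag₂CO₃: [CO₃²⁻] = (Ksp/[Ag⁺]^2) = 2.28×10⁻⁸ mol/L
Ce₂(CO₃)₃ requires the lower [CO₃²⁻], so it precipitates first.

Ce₂(CO₃)₃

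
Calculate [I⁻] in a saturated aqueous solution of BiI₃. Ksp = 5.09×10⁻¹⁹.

3.52×10⁻⁵ M

BiI₃(s) ⇌ Bi³⁺(aq) + 3 I⁻(aq)
Call the molar solubility s, so that [Bi³⁺] = s and [I⁻] = 3s.
Ksp = [Bi³⁺][I⁻]^3 = s · (3s)^3 = 27s^4 = 5.09×10⁻¹⁹
s = 1.17×10⁻⁵ M
[I⁻] = 3s = 3.52×10⁻⁵ M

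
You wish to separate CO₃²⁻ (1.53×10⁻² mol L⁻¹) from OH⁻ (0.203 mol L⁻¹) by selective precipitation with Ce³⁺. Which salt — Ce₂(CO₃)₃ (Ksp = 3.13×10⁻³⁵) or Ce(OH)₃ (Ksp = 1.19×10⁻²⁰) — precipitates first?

Each salt precipitates once Q = Ksp for that salt.
For Ce₂(CO₃)₃: [Ce³⁺] = (Ksp/[CO₃²⁻]^3)^(1/2) = 2.96×10⁻¹⁵ mol L⁻¹
For Ce(OH)₃: [Ce³⁺] = (Ksp/[OH⁻]^3) = 1.42×10⁻¹⁸ mol L⁻¹
Since Ce(OH)₃ needs less Ce³⁺ to reach saturation, it precipitates first.

Ce(OH)₃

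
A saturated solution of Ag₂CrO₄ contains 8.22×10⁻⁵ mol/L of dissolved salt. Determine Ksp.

Ag₂CrO₄(s) ⇌ 2 Ag⁺(aq) + CrO₄²⁻(aq)
For each mole of Ag₂CrO₄ that dissolves per liter, [Ag⁺] = 2s and [CrO₄²⁻] = s; let s denote this solubility.
Ksp = [Ag⁺]^2[CrO₄²⁻] = (2s)^2 · s = 4s^3
Ksp = 4 × (8.22×10⁻⁵)^3 = 2.22×10⁻¹²

Ksp = 2.22×10⁻¹²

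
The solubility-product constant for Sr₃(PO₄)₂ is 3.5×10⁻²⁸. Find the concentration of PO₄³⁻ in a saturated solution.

2.5×10⁻⁶ M

Sr₃(PO₄)₂(s) ⇌ 3 Sr²⁺(aq) + 2 PO₄³⁻(aq)
For each mole of Sr₃(PO₄)₂ that dissolves per liter, [Sr²⁺] = 3s and [PO₄³⁻] = 2s; let s denote this solubility.
Ksp = [Sr²⁺]^3[PO₄³⁻]^2 = (3s)^3 · (2s)^2 = 108s^5 = 3.5×10⁻²⁸
s = 1.3×10⁻⁶ mol/L
[PO₄³⁻] = 2s = 2.5×10⁻⁶ mol/L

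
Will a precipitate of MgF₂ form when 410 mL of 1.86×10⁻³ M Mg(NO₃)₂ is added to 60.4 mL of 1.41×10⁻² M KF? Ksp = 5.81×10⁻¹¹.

Yes

After mixing, V = 410 mL + 60.4 mL = 470.4 mL.
[Mg²⁺] = (1.86×10⁻³)(410)/470.4 = 1.62×10⁻³ M
[F⁻] = (1.41×10⁻²)(60.4)/470.4 = 1.81×10⁻³ M
Q = [Mg²⁺][F⁻]^2 = 5.31×10⁻⁹
Because Q > Ksp (5.31×10⁻⁹ vs 5.81×10⁻¹¹), a precipitate of MgF₂ forms.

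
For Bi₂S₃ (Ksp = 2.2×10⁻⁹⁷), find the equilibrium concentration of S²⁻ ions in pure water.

5.5×10⁻²⁰ M

Bi₂S₃(s) ⇌ 2 Bi³⁺(aq) + 3 S²⁻(aq)
With molar solubility s: [Bi³⁺] = 2s, [S²⁻] = 3s.
Ksp = [Bi³⁺]^2[S²⁻]^3 = (2s)^2 · (3s)^3 = 108s^5 = 2.2×10⁻⁹⁷
s = 1.8×10⁻²⁰ mol/L
[S²⁻] = 3s = 5.5×10⁻²⁰ mol/L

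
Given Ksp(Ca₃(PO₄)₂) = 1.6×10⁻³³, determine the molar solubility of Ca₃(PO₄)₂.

1.1×10⁻⁷ M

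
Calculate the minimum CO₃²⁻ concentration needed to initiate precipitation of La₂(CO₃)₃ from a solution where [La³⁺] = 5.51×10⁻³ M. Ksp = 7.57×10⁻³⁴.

Each salt precipitates once Q = Ksp for that salt.
La₂(CO₃)₃(s) ⇌ 2 La³⁺(aq) + 3 CO₃²⁻(aq)
Ksp = [La³⁺]^2[CO₃²⁻]^3 = [CO₃²⁻]^3(5.51×10⁻³)^2
[CO₃²⁻]^3 = 7.57×10⁻³⁴ / (5.51×10⁻³)^2 = 2.49×10⁻²⁹
[CO₃²⁻] = 2.92×10⁻¹⁰ M

2.92×10⁻¹⁰ M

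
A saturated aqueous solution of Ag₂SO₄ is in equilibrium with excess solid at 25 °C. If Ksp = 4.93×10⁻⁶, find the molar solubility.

Ag₂SO₄(s) ⇌ 2 Ag⁺(aq) + SO₄²⁻(aq)
For each mole of Ag₂SO₄ that dissolves per liter, [Ag⁺] = 2s and [SO₄²⁻] = s; let s denote this solubility.
Ksp = [Ag⁺]^2[SO₄²⁻] = (2s)^2 · s = 4s^3
4s^3 = 4.93×10⁻⁶  ⇒  s^3 = 1.23×10⁻⁶
s = 1.07×10⁻² mol L⁻¹

1.07×10⁻² M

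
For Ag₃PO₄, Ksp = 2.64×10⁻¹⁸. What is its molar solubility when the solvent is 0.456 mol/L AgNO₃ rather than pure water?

2.78×10⁻¹⁷ M

Ag₃PO₄(s) ⇌ 3 Ag⁺(aq) + PO₄³⁻(aq)
With Ag⁺ already at 0.456 mol/L and s small, take [Ag⁺] ≈ 0.456 mol/L and [PO₄³⁻] = s.
Ksp = [Ag⁺]^3[PO₄³⁻] = (0.456)^3s
s = 2.64×10⁻¹⁸ / (0.456)^3 = 2.78×10⁻¹⁷
s = 2.78×10⁻¹⁷ mol/L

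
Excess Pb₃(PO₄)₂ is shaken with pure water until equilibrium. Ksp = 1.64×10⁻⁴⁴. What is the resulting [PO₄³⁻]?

1.37×10⁻⁹ M

Pb₃(PO₄)₂(s) ⇌ 3 Pb²⁺(aq) + 2 PO₄³⁻(aq)
Let s be the molar solubility. Then [Pb²⁺] = 3s and [PO₄³⁻] = 2s.
Ksp = [Pb²⁺]^3[PO₄³⁻]^2 = (3s)^3 · (2s)^2 = 108s^5 = 1.64×10⁻⁴⁴
s = 6.86×10⁻¹⁰ mol/L
[PO₄³⁻] = 2s = 1.37×10⁻⁹ mol/L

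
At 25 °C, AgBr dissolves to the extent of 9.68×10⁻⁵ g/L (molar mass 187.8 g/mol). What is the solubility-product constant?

Convert to molarity: s = 9.68×10⁻⁵ / 187.8 = 5.1544×10⁻⁷ mol/L
AgBr(s) ⇌ Ag⁺(aq) + Br⁻(aq)
If s mol/L of AgBr dissolves, [Ag⁺] = s and [Br⁻] = s.
Ksp = [Ag⁺][Br⁻] = s · s = s^2
Ksp = (5.1544×10⁻⁷)^2 = 2.66×10⁻¹³

Ksp = 2.66×10⁻¹³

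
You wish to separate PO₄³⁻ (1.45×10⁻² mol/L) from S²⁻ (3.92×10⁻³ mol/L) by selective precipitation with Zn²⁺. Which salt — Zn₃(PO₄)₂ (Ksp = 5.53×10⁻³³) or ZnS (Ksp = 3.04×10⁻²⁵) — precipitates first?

ZnS

Precipitation begins when Q = Ksp.
For Zn₃(PO₄)₂: [Zn²⁺] = (Ksp/[PO₄³⁻]^2)^(1/3) = 2.97×10⁻¹⁰ mol/L
For ZnS: [Zn²⁺] = (Ksp/[S²⁻]) = 7.76×10⁻²³ mol/L
Since ZnS needs less Zn²⁺ to reach saturation, it precipitates first.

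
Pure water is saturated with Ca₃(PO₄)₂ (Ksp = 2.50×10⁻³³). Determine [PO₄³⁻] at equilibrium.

2.37×10⁻⁷ M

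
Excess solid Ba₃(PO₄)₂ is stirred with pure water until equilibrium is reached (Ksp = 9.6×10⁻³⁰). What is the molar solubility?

6.2×10⁻⁷ M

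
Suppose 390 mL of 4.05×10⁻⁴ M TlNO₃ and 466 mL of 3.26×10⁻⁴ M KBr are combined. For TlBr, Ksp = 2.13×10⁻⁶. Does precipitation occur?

No

After mixing, V = 390 mL + 466 mL = 856 mL.
[Tl⁺] = (4.05×10⁻⁴)(390)/856 = 1.85×10⁻⁴ M
[Br⁻] = (3.26×10⁻⁴)(466)/856 = 1.77×10⁻⁴ M
Q = [Tl⁺][Br⁻] = 3.27×10⁻⁸
Q = 3.27×10⁻⁸ < Ksp = 2.13×10⁻⁶, so the solution is unsaturated and no precipitate forms.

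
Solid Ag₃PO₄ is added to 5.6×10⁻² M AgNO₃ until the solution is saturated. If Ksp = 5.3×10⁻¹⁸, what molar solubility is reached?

3.0×10⁻¹⁴ M

Ag₃PO₄(s) ⇌ 3 Ag⁺(aq) + PO₄³⁻(aq)
Let s be the solubility of Ag₃PO₄ here. The common ion gives [Ag⁺] ≈ 5.6×10⁻² M, and [PO₄³⁻] = s.
Ksp = [Ag⁺]^3[PO₄³⁻] = (5.6×10⁻²)^3s
s = 5.3×10⁻¹⁸ / (5.6×10⁻²)^3 = 3.0×10⁻¹⁴
s = 3.0×10⁻¹⁴ M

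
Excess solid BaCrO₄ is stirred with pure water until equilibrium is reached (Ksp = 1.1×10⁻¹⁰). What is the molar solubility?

1.0×10⁻⁵ M

BaCrO₄(s) ⇌ Ba²⁺(aq) + CrO₄²⁻(aq)
If s mol/L of BaCrO₄ dissolves, [Ba²⁺] = s and [CrO₄²⁻] = s.
Ksp = [Ba²⁺][CrO₄²⁻] = s · s = s^2
s^2 = 1.1×10⁻¹⁰
s = 1.0×10⁻⁵ mol L⁻¹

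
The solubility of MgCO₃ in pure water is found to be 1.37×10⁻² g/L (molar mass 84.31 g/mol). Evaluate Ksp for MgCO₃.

Ksp = 2.64×10⁻⁸

s = (1.37×10⁻² g L⁻¹)/(84.31 g mol⁻¹) = 1.6250×10⁻⁴ M
MgCO₃(s) ⇌ Mg²⁺(aq) + CO₃²⁻(aq)
Let s be the molar solubility. Then [Mg²⁺] = s and [CO₃²⁻] = s.
Ksp = [Mg²⁺][CO₃²⁻] = s · s = s^2
Ksp = (1.6250×10⁻⁴)^2 = 2.64×10⁻⁸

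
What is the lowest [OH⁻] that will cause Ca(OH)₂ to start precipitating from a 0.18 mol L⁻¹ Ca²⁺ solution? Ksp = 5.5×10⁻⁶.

The threshold for precipitation is Q = Ksp.
Ca(OH)₂(s) ⇌ Ca²⁺(aq) + 2 OH⁻(aq)
Ksp = [Ca²⁺][OH⁻]^2 = [OH⁻]^2(0.18)
[OH⁻]^2 = 5.5×10⁻⁶ / (0.18) = 3.1×10⁻⁵
[OH⁻] = 5.5×10⁻³ mol L⁻¹

5.5×10⁻³ M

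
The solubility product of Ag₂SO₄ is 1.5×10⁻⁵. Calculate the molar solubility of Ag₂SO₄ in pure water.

1.6×10⁻² M

Ag₂SO₄(s) ⇌ 2 Ag⁺(aq) + SO₄²⁻(aq)
For each mole of Ag₂SO₄ that dissolves per liter, [Ag⁺] = 2s and [SO₄²⁻] = s; let s denote this solubility.
Ksp = [Ag⁺]^2[SO₄²⁻] = (2s)^2 · s = 4s^3
4s^3 = 1.5×10⁻⁵  ⇒  s^3 = 3.8×10⁻⁶
Taking the 3rd root, s = 1.6×10⁻² mol/L.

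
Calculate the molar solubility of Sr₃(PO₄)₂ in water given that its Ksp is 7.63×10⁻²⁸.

1.48×10⁻⁶ M

Sr₃(PO₄)₂(s) ⇌ 3 Sr²⁺(aq) + 2 PO₄³⁻(aq)
If s mol/L of Sr₃(PO₄)₂ dissolves, [Sr²⁺] = 3s and [PO₄³⁻] = 2s.
Ksp = [Sr²⁺]^3[PO₄³⁻]^2 = (3s)^3 · (2s)^2 = 108s^5
108s^5 = 7.63×10⁻²⁸  ⇒  s^5 = 7.06×10⁻³⁰
Taking the 5th root, s = 1.48×10⁻⁶ M.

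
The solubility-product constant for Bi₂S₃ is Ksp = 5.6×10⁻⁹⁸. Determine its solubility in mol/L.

Bi₂S₃(s) ⇌ 2 Bi³⁺(aq) + 3 S²⁻(aq)
For each mole of Bi₂S₃ that dissolves per liter, [Bi³⁺] = 2s and [S²⁻] = 3s; let s denote this solubility.
Ksp = [Bi³⁺]^2[S²⁻]^3 = (2s)^2 · (3s)^3 = 108s^5
108s^5 = 5.6×10⁻⁹⁸  ⇒  s^5 = 5.2×10⁻¹⁰⁰
Taking the 5th root, s = 1.4×10⁻²⁰ mol L⁻¹.

1.4×10⁻²⁰ M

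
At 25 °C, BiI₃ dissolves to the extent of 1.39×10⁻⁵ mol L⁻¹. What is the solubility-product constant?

BiI₃(s) ⇌ Bi³⁺(aq) + 3 I⁻(aq)
Call the molar solubility s, so that [Bi³⁺] = s and [I⁻] = 3s.
Ksp = [Bi³⁺][I⁻]^3 = s · (3s)^3 = 27s^4
Ksp = 27 × (1.39×10⁻⁵)^4 = 1.01×10⁻¹⁸

Ksp = 1.01×10⁻¹⁸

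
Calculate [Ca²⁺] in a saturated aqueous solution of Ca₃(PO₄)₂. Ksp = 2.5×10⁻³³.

3.5×10⁻⁷ M

Ca₃(PO₄)₂(s) ⇌ 3 Ca²⁺(aq) + 2 PO₄³⁻(aq)
Call the molar solubility s, so that [Ca²⁺] = 3s and [PO₄³⁻] = 2s.
Ksp = [Ca²⁺]^3[PO₄³⁻]^2 = (3s)^3 · (2s)^2 = 108s^5 = 2.5×10⁻³³
s = 1.2×10⁻⁷ mol/L
[Ca²⁺] = 3s = 3.5×10⁻⁷ mol/L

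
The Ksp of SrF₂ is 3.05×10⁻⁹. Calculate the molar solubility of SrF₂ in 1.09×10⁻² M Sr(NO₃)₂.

2.64×10⁻⁴ M

SrF₂(s) ⇌ Sr²⁺(aq) + 2 F⁻(aq)
The solution already contains Sr²⁺ at 1.09×10⁻² M. Let s be the molar solubility of SrF₂.
[Sr²⁺] ≈ 1.09×10⁻² M (common ion dominates); [F⁻] = 2s.
Ksp = [Sr²⁺][F⁻]^2 = (1.09×10⁻²)(2s)^2
(2s)^2 = 3.05×10⁻⁹ / (1.09×10⁻²) = 2.80×10⁻⁷
s = 2.64×10⁻⁴ M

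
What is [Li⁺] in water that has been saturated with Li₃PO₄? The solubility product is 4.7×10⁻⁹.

Li₃PO₄(s) ⇌ 3 Li⁺(aq) + PO₄³⁻(aq)
If s mol/L of Li₃PO₄ dissolves, [Li⁺] = 3s and [PO₄³⁻] = s.
Ksp = [Li⁺]^3[PO₄³⁻] = (3s)^3 · s = 27s^4 = 4.7×10⁻⁹
s = 3.6×10⁻³ mol L⁻¹
[Li⁺] = 3s = 1.1×10⁻² mol L⁻¹

1.1×10⁻² M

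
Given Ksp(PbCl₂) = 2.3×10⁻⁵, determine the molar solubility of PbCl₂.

1.8×10⁻² M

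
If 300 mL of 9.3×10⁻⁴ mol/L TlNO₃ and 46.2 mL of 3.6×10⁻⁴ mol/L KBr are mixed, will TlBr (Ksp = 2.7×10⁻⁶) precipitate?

No

After mixing, V = 300 mL + 46.2 mL = 346.2 mL.
[Tl⁺] = (9.3×10⁻⁴)(300)/346.2 = 8.1×10⁻⁴ mol/L
[Br⁻] = (3.6×10⁻⁴)(46.2)/346.2 = 4.8×10⁻⁵ mol/L
Q = [Tl⁺][Br⁻] = 3.9×10⁻⁸
Q = 3.9×10⁻⁸ < Ksp = 2.7×10⁻⁶, so the solution is unsaturated and no precipitate forms.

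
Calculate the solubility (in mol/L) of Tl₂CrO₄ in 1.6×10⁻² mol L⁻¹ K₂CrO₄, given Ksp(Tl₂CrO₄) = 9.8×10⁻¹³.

3.9×10⁻⁶ M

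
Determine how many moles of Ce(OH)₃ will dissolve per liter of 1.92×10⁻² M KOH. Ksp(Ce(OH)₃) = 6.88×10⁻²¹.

9.72×10⁻¹⁶ M

Ce(OH)₃(s) ⇌ Ce³⁺(aq) + 3 OH⁻(aq)
Let s be the solubility of Ce(OH)₃ here. The common ion gives [OH⁻] ≈ 1.92×10⁻² M, and [Ce³⁺] = s.
Ksp = [Ce³⁺][OH⁻]^3 = s(1.92×10⁻²)^3
s = 6.88×10⁻²¹ / (1.92×10⁻²)^3 = 9.72×10⁻¹⁶
s = 9.72×10⁻¹⁶ M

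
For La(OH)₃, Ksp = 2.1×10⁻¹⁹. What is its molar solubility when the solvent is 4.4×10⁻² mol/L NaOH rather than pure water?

La(OH)₃(s) ⇌ La³⁺(aq) + 3 OH⁻(aq)
With OH⁻ already at 4.4×10⁻² mol/L and s small, take [OH⁻] ≈ 4.4×10⁻² mol/L and [La³⁺] = s.
Ksp = [La³⁺][OH⁻]^3 = s(4.4×10⁻²)^3
s = 2.1×10⁻¹⁹ / (4.4×10⁻²)^3 = 2.5×10⁻¹⁵
s = 2.5×10⁻¹⁵ mol/L

2.5×10⁻¹⁵ M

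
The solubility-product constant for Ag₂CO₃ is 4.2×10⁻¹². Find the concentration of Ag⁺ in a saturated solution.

2.0×10⁻⁴ M

Ag₂CO₃(s) ⇌ 2 Ag⁺(aq) + CO₃²⁻(aq)
Call the molar solubility s, so that [Ag⁺] = 2s and [CO₃²⁻] = s.
Ksp = [Ag⁺]^2[CO₃²⁻] = (2s)^2 · s = 4s^3 = 4.2×10⁻¹²
s = 1.0×10⁻⁴ M
[Ag⁺] = 2s = 2.0×10⁻⁴ M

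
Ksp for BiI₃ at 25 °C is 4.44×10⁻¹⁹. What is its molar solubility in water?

1.13×10⁻⁵ M

BiI₃(s) ⇌ Bi³⁺(aq) + 3 I⁻(aq)
For each mole of BiI₃ that dissolves per liter, [Bi³⁺] = s and [I⁻] = 3s; let s denote this solubility.
Ksp = [Bi³⁺][I⁻]^3 = s · (3s)^3 = 27s^4
27s^4 = 4.44×10⁻¹⁹  ⇒  s^4 = 1.64×10⁻²⁰
s = (1.64×10⁻²⁰)^(1/4) = 1.13×10⁻⁵ mol/L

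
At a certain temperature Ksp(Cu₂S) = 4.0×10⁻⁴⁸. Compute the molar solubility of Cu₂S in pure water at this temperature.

Cu₂S(s) ⇌ 2 Cu⁺(aq) + S²⁻(aq)
Call the molar solubility s, so that [Cu⁺] = 2s and [S²⁻] = s.
Ksp = [Cu⁺]^2[S²⁻] = (2s)^2 · s = 4s^3
4s^3 = 4.0×10⁻⁴⁸  ⇒  s^3 = 1.0×10⁻⁴⁸
Taking the 3rd root, s = 1.0×10⁻¹⁶ M.

1.0×10⁻¹⁶ M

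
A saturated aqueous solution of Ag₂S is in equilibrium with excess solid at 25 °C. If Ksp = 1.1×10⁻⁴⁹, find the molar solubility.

3.0×10⁻¹⁷ M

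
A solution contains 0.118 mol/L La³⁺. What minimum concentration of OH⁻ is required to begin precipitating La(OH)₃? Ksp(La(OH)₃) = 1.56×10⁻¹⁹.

1.10×10⁻⁶ M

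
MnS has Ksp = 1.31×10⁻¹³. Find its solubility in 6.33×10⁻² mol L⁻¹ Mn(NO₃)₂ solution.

2.07×10⁻¹² M

MnS(s) ⇌ Mn²⁺(aq) + S²⁻(aq)
With Mn²⁺ already at 6.33×10⁻² mol L⁻¹ and s small, take [Mn²⁺] ≈ 6.33×10⁻² mol L⁻¹ and [S²⁻] = s.
Ksp = [Mn²⁺][S²⁻] = (6.33×10⁻²)s
s = 1.31×10⁻¹³ / (6.33×10⁻²) = 2.07×10⁻¹²
s = 2.07×10⁻¹² mol L⁻¹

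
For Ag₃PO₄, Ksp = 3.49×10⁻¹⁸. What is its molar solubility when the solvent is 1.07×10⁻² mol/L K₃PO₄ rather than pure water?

2.29×10⁻⁶ M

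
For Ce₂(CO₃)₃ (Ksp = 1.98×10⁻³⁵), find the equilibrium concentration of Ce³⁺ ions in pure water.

Ce₂(CO₃)₃(s) ⇌ 2 Ce³⁺(aq) + 3 CO₃²⁻(aq)
If s mol/L of Ce₂(CO₃)₃ dissolves, [Ce³⁺] = 2s and [CO₃²⁻] = 3s.
Ksp = [Ce³⁺]^2[CO₃²⁻]^3 = (2s)^2 · (3s)^3 = 108s^5 = 1.98×10⁻³⁵
s = 4.49×10⁻⁸ mol L⁻¹
[Ce³⁺] = 2s = 8.99×10⁻⁸ mol L⁻¹

8.99×10⁻⁸ M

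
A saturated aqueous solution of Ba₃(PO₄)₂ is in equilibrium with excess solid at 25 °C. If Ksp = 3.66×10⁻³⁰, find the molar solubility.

5.08×10⁻⁷ M

Ba₃(PO₄)₂(s) ⇌ 3 Ba²⁺(aq) + 2 PO₄³⁻(aq)
Let s be the molar solubility. Then [Ba²⁺] = 3s and [PO₄³⁻] = 2s.
Ksp = [Ba²⁺]^3[PO₄³⁻]^2 = (3s)^3 · (2s)^2 = 108s^5
108s^5 = 3.66×10⁻³⁰  ⇒  s^5 = 3.39×10⁻³²
s = 5.08×10⁻⁷ mol/L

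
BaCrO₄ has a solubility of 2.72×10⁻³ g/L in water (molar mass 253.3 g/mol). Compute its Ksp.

Ksp = 1.15×10⁻¹⁰

Convert to molarity: s = 2.72×10⁻³ / 253.3 = 1.0738×10⁻⁵ mol/L
BaCrO₄(s) ⇌ Ba²⁺(aq) + CrO₄²⁻(aq)
If s mol/L of BaCrO₄ dissolves, [Ba²⁺] = s and [CrO₄²⁻] = s.
Ksp = [Ba²⁺][CrO₄²⁻] = s · s = s^2
Ksp = (1.0738×10⁻⁵)^2 = 1.15×10⁻¹⁰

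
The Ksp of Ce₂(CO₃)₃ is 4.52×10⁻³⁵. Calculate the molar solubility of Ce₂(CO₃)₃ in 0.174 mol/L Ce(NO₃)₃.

Ce₂(CO₃)₃(s) ⇌ 2 Ce³⁺(aq) + 3 CO₃²⁻(aq)
With Ce³⁺ already at 0.174 mol/L and s small, take [Ce³⁺] ≈ 0.174 mol/L and [CO₃²⁻] = 3s.
Ksp = [Ce³⁺]^2[CO₃²⁻]^3 = (0.174)^2(3s)^3
(3s)^3 = 4.52×10⁻³⁵ / (0.174)^2 = 1.49×10⁻³³
s = 3.81×10⁻¹² mol/L

3.81×10⁻¹² M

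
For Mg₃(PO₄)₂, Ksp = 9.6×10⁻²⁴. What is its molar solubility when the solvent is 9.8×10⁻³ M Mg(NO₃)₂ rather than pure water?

1.6×10⁻⁹ M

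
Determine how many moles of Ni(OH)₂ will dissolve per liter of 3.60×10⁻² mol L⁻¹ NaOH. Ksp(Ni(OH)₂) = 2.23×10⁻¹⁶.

Ni(OH)₂(s) ⇌ Ni²⁺(aq) + 2 OH⁻(aq)
OH⁻ is already present at 3.60×10⁻² mol L⁻¹. If s mol/L of Ni(OH)₂ dissolves, [Ni²⁺] = s while [OH⁻] ≈ 3.60×10⁻² mol L⁻¹.
Ksp = [Ni²⁺][OH⁻]^2 = s(3.60×10⁻²)^2
s = 2.23×10⁻¹⁶ / (3.60×10⁻²)^2 = 1.72×10⁻¹³
s = 1.72×10⁻¹³ mol L⁻¹

1.72×10⁻¹³ M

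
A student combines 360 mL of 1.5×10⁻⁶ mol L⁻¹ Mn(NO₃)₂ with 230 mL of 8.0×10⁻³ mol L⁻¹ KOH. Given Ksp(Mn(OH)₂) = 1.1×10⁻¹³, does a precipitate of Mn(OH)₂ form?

Yes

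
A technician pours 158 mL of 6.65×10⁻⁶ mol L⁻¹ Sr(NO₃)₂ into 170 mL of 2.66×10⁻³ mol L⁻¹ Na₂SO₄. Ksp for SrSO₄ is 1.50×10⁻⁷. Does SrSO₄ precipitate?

No

The combined volume is 328 mL.
[Sr²⁺] = (6.65×10⁻⁶)(158)/328 = 3.20×10⁻⁶ mol L⁻¹
[SO₄²⁻] = (2.66×10⁻³)(170)/328 = 1.38×10⁻³ mol L⁻¹
Q = [Sr²⁺][SO₄²⁻] = 4.42×10⁻⁹
Q < Ksp (4.42×10⁻⁹ vs 1.50×10⁻⁷); the solution remains unsaturated and no precipitate forms.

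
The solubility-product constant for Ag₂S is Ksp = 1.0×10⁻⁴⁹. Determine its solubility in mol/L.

2.9×10⁻¹⁷ M

Ag₂S(s) ⇌ 2 Ag⁺(aq) + S²⁻(aq)
Let s be the molar solubility. Then [Ag⁺] = 2s and [S²⁻] = s.
Ksp = [Ag⁺]^2[S²⁻] = (2s)^2 · s = 4s^3
4s^3 = 1.0×10⁻⁴⁹  ⇒  s^3 = 2.5×10⁻⁵⁰
s = (2.5×10⁻⁵⁰)^(1/3) = 2.9×10⁻¹⁷ mol L⁻¹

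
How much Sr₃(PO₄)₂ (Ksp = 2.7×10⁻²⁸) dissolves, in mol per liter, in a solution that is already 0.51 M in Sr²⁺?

2.3×10⁻¹⁴ M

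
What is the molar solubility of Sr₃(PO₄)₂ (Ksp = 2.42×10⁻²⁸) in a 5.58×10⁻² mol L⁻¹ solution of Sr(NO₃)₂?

5.90×10⁻¹³ M

Sr₃(PO₄)₂(s) ⇌ 3 Sr²⁺(aq) + 2 PO₄³⁻(aq)
With Sr²⁺ already at 5.58×10⁻² mol L⁻¹ and s small, take [Sr²⁺] ≈ 5.58×10⁻² mol L⁻¹ and [PO₄³⁻] = 2s.
Ksp = [Sr²⁺]^3[PO₄³⁻]^2 = (5.58×10⁻²)^3(2s)^2
(2s)^2 = 2.42×10⁻²⁸ / (5.58×10⁻²)^3 = 1.39×10⁻²⁴
s = 5.90×10⁻¹³ mol L⁻¹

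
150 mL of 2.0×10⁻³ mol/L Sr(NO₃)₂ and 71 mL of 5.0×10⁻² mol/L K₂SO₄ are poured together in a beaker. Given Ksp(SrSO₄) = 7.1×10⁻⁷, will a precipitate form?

The combined volume is 221 mL.
[Sr²⁺] = (2.0×10⁻³)(150)/221 = 1.4×10⁻³ mol/L
[SO₄²⁻] = (5.0×10⁻²)(71)/221 = 1.6×10⁻² mol/L
Q = [Sr²⁺][SO₄²⁻] = 2.2×10⁻⁵
Q = 2.2×10⁻⁵ > Ksp = 7.1×10⁻⁷, so the solution is supersaturated and SrSO₄ precipitates.

Yes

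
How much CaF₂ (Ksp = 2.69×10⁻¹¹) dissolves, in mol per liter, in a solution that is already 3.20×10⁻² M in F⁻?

2.63×10⁻⁸ M

CaF₂(s) ⇌ Ca²⁺(aq) + 2 F⁻(aq)
With F⁻ already at 3.20×10⁻² M and s small, take [F⁻] ≈ 3.20×10⁻² M and [Ca²⁺] = s.
Ksp = [Ca²⁺][F⁻]^2 = s(3.20×10⁻²)^2
s = 2.69×10⁻¹¹ / (3.20×10⁻²)^2 = 2.63×10⁻⁸
s = 2.63×10⁻⁸ M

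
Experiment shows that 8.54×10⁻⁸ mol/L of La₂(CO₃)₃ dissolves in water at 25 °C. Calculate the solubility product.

La₂(CO₃)₃(s) ⇌ 2 La³⁺(aq) + 3 CO₃²⁻(aq)
If s mol/L of La₂(CO₃)₃ dissolves, [La³⁺] = 2s and [CO₃²⁻] = 3s.
Ksp = [La³⁺]^2[CO₃²⁻]^3 = (2s)^2 · (3s)^3 = 108s^5
Ksp = 108 × (8.54×10⁻⁸)^5 = 4.91×10⁻³⁴

Ksp = 4.91×10⁻³⁴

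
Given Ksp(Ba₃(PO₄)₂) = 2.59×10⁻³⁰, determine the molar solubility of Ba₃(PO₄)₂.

4.74×10⁻⁷ M

Ba₃(PO₄)₂(s) ⇌ 3 Ba²⁺(aq) + 2 PO₄³⁻(aq)
With molar solubility s: [Ba²⁺] = 3s, [PO₄³⁻] = 2s.
Ksp = [Ba²⁺]^3[PO₄³⁻]^2 = (3s)^3 · (2s)^2 = 108s^5
108s^5 = 2.59×10⁻³⁰  ⇒  s^5 = 2.40×10⁻³²
s = (2.40×10⁻³²)^(1/5) = 4.74×10⁻⁷ M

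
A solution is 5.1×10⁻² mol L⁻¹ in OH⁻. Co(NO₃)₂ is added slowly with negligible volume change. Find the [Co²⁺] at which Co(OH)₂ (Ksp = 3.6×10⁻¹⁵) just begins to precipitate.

Precipitation begins when Q = Ksp.
Co(OH)₂(s) ⇌ Co²⁺(aq) + 2 OH⁻(aq)
Ksp = [Co²⁺][OH⁻]^2 = [Co²⁺](5.1×10⁻²)^2
[Co²⁺] = 3.6×10⁻¹⁵ / (5.1×10⁻²)^2 = 1.4×10⁻¹²
[Co²⁺] = 1.4×10⁻¹² mol L⁻¹

1.4×10⁻¹² M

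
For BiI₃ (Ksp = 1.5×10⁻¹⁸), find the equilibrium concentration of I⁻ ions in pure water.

4.6×10⁻⁵ M

BiI₃(s) ⇌ Bi³⁺(aq) + 3 I⁻(aq)
If s mol/L of BiI₃ dissolves, [Bi³⁺] = s and [I⁻] = 3s.
Ksp = [Bi³⁺][I⁻]^3 = s · (3s)^3 = 27s^4 = 1.5×10⁻¹⁸
s = 1.5×10⁻⁵ mol L⁻¹
[I⁻] = 3s = 4.6×10⁻⁵ mol L⁻¹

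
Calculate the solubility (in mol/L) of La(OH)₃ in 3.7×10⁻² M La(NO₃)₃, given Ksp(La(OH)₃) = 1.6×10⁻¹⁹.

5.4×10⁻⁷ M

La(OH)₃(s) ⇌ La³⁺(aq) + 3 OH⁻(aq)
La³⁺ is already present at 3.7×10⁻² M. If s mol/L of La(OH)₃ dissolves, [OH⁻] = 3s while [La³⁺] ≈ 3.7×10⁻² M.
Ksp = [La³⁺][OH⁻]^3 = (3.7×10⁻²)(3s)^3
(3s)^3 = 1.6×10⁻¹⁹ / (3.7×10⁻²) = 4.3×10⁻¹⁸
s = 5.4×10⁻⁷ M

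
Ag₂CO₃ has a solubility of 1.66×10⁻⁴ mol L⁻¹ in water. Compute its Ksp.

Ksp = 1.83×10⁻¹¹

Ag₂CO₃(s) ⇌ 2 Ag⁺(aq) + CO₃²⁻(aq)
If s mol/L of Ag₂CO₃ dissolves, [Ag⁺] = 2s and [CO₃²⁻] = s.
Ksp = [Ag⁺]^2[CO₃²⁻] = (2s)^2 · s = 4s^3
Ksp = 4 × (1.66×10⁻⁴)^3 = 1.83×10⁻¹¹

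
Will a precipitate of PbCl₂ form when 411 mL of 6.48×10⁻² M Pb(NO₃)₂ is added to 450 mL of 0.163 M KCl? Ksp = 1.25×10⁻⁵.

After mixing, V = 411 mL + 450 mL = 861 mL.
[Pb²⁺] = (6.48×10⁻²)(411)/861 = 3.09×10⁻² M
[Cl⁻] = (0.163)(450)/861 = 8.52×10⁻² M
Q = [Pb²⁺][Cl⁻]^2 = 2.24×10⁻⁴
Because Q > Ksp (2.24×10⁻⁴ vs 1.25×10⁻⁵), a precipitate of PbCl₂ forms.

Yes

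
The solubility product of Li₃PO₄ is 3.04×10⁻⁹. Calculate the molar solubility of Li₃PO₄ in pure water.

Li₃PO₄(s) ⇌ 3 Li⁺(aq) + PO₄³⁻(aq)
For each mole of Li₃PO₄ that dissolves per liter, [Li⁺] = 3s and [PO₄³⁻] = s; let s denote this solubility.
Ksp = [Li⁺]^3[PO₄³⁻] = (3s)^3 · s = 27s^4
27s^4 = 3.04×10⁻⁹  ⇒  s^4 = 1.13×10⁻¹⁰
s = 3.26×10⁻³ M

3.26×10⁻³ M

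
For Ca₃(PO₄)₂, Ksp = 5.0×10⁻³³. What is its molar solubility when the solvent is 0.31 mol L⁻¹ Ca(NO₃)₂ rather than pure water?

2.0×10⁻¹⁶ M

Ca₃(PO₄)₂(s) ⇌ 3 Ca²⁺(aq) + 2 PO₄³⁻(aq)
Ca²⁺ is already present at 0.31 mol L⁻¹. If s mol/L of Ca₃(PO₄)₂ dissolves, [PO₄³⁻] = 2s while [Ca²⁺] ≈ 0.31 mol L⁻¹.
Ksp = [Ca²⁺]^3[PO₄³⁻]^2 = (0.31)^3(2s)^2
(2s)^2 = 5.0×10⁻³³ / (0.31)^3 = 1.7×10⁻³¹
s = 2.0×10⁻¹⁶ mol L⁻¹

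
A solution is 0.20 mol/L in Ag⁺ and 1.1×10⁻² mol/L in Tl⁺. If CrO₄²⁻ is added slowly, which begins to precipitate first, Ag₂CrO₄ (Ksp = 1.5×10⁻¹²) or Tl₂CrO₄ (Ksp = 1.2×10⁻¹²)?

Precipitation begins when Q = Ksp.
For Ag₂CrO₄: [CrO₄²⁻] = (Ksp/[Ag⁺]^2) = 3.8×10⁻¹¹ mol/L
For Tl₂CrO₄: [CrO₄²⁻] = (Ksp/[Tl⁺]^2) = 9.9×10⁻⁹ mol/L
Since Ag₂CrO₄ needs less CrO₄²⁻ to reach saturation, it precipitates first.

Ag₂CrO₄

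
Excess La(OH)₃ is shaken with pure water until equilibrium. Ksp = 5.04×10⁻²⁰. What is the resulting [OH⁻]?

1.97×10⁻⁵ M

La(OH)₃(s) ⇌ La³⁺(aq) + 3 OH⁻(aq)
For each mole of La(OH)₃ that dissolves per liter, [La³⁺] = s and [OH⁻] = 3s; let s denote this solubility.
Ksp = [La³⁺][OH⁻]^3 = s · (3s)^3 = 27s^4 = 5.04×10⁻²⁰
s = 6.57×10⁻⁶ mol/L
[OH⁻] = 3s = 1.97×10⁻⁵ mol/L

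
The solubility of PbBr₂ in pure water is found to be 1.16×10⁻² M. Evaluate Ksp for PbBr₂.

Ksp = 6.24×10⁻⁶

PbBr₂(s) ⇌ Pb²⁺(aq) + 2 Br⁻(aq)
Call the molar solubility s, so that [Pb²⁺] = s and [Br⁻] = 2s.
Ksp = [Pb²⁺][Br⁻]^2 = s · (2s)^2 = 4s^3
Ksp = 4 × (1.16×10⁻²)^3 = 6.24×10⁻⁶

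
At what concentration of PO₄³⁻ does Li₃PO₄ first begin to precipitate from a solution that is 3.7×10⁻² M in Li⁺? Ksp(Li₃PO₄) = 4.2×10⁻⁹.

A salt starts to precipitate once the ion product Q reaches its Ksp.
Li₃PO₄(s) ⇌ 3 Li⁺(aq) + PO₄³⁻(aq)
Ksp = [Li⁺]^3[PO₄³⁻] = [PO₄³⁻](3.7×10⁻²)^3
[PO₄³⁻] = 4.2×10⁻⁹ / (3.7×10⁻²)^3 = 8.3×10⁻⁵
[PO₄³⁻] = 8.3×10⁻⁵ M

8.3×10⁻⁵ M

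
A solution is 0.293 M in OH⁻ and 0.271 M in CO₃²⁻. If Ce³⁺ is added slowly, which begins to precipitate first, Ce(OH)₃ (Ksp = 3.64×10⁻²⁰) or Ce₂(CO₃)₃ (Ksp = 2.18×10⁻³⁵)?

Precipitation of each salt begins when its ion product equals Ksp.
For Ce(OH)₃: [Ce³⁺] = (Ksp/[OH⁻]^3) = 1.45×10⁻¹⁸ M
For Ce₂(CO₃)₃: [Ce³⁺] = (Ksp/[CO₃²⁻]^3)^(1/2) = 3.31×10⁻¹⁷ M
The smaller threshold [Ce³⁺] is reached first, so Ce(OH)₃ precipitates first.

Ce(OH)₃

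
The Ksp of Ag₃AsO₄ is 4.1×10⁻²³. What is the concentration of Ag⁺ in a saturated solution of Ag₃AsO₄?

Ag₃AsO₄(s) ⇌ 3 Ag⁺(aq) + AsO₄³⁻(aq)
Let s be the molar solubility. Then [Ag⁺] = 3s and [AsO₄³⁻] = s.
Ksp = [Ag⁺]^3[AsO₄³⁻] = (3s)^3 · s = 27s^4 = 4.1×10⁻²³
s = 1.1×10⁻⁶ M
[Ag⁺] = 3s = 3.3×10⁻⁶ M

3.3×10⁻⁶ M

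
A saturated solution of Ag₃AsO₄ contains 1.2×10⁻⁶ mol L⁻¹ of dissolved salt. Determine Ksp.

Ag₃AsO₄(s) ⇌ 3 Ag⁺(aq) + AsO₄³⁻(aq)
With molar solubility s: [Ag⁺] = 3s, [AsO₄³⁻] = s.
Ksp = [Ag⁺]^3[AsO₄³⁻] = (3s)^3 · s = 27s^4
Ksp = 27 × (1.2×10⁻⁶)^4 = 5.6×10⁻²³

Ksp = 5.6×10⁻²³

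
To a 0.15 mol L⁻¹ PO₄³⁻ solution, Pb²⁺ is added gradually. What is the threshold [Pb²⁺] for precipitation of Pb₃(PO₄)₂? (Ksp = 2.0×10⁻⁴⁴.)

The threshold for precipitation is Q = Ksp.
Pb₃(PO₄)₂(s) ⇌ 3 Pb²⁺(aq) + 2 PO₄³⁻(aq)
Ksp = [Pb²⁺]^3[PO₄³⁻]^2 = [Pb²⁺]^3(0.15)^2
[Pb²⁺]^3 = 2.0×10⁻⁴⁴ / (0.15)^2 = 8.9×10⁻⁴³
[Pb²⁺] = 9.6×10⁻¹⁵ mol L⁻¹

9.6×10⁻¹⁵ M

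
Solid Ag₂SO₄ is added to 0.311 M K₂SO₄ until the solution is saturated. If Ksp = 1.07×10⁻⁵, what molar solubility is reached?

2.93×10⁻³ M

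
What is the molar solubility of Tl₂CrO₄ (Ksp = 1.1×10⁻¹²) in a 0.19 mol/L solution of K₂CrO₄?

Tl₂CrO₄(s) ⇌ 2 Tl⁺(aq) + CrO₄²⁻(aq)
The solution already contains CrO₄²⁻ at 0.19 mol/L. Let s be the molar solubility of Tl₂CrO₄.
[CrO₄²⁻] ≈ 0.19 mol/L (common ion dominates); [Tl⁺] = 2s.
Ksp = [Tl⁺]^2[CrO₄²⁻] = (2s)^2(0.19)
(2s)^2 = 1.1×10⁻¹² / (0.19) = 5.8×10⁻¹²
s = 1.2×10⁻⁶ mol/L

1.2×10⁻⁶ M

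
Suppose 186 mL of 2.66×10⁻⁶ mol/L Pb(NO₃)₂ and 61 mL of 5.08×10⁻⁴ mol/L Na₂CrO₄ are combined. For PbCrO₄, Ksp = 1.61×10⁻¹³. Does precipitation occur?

Yes

After mixing, V = 186 mL + 61 mL = 247 mL.
[Pb²⁺] = (2.66×10⁻⁶)(186)/247 = 2.00×10⁻⁶ mol/L
[CrO₄²⁻] = (5.08×10⁻⁴)(61)/247 = 1.25×10⁻⁴ mol/L
Q = [Pb²⁺][CrO₄²⁻] = 2.51×10⁻¹⁰
Because Q > Ksp (2.51×10⁻¹⁰ vs 1.61×10⁻¹³), a precipitate of PbCrO₄ forms.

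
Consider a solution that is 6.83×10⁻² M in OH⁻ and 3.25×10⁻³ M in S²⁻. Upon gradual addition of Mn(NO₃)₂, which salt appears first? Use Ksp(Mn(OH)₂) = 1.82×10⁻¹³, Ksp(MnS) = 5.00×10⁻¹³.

The threshold for precipitation is Q = Ksp.
For Mn(OH)₂: [Mn²⁺] = (Ksp/[OH⁻]^2) = 3.90×10⁻¹¹ M
For MnS: [Mn²⁺] = (Ksp/[S²⁻]) = 1.54×10⁻¹⁰ M
Since Mn(OH)₂ needs less Mn²⁺ to reach saturation, it precipitates first.

Mn(OH)₂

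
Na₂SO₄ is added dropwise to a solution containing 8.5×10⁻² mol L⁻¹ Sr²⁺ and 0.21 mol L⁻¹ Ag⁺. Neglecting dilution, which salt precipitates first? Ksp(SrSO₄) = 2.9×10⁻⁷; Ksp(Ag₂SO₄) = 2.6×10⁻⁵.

Precipitation begins when Q = Ksp.
For SrSO₄: [SO₄²⁻] = (Ksp/[Sr²⁺]) = 3.4×10⁻⁶ mol L⁻¹
For Ag₂SO₄: [SO₄²⁻] = (Ksp/[Ag⁺]^2) = 5.9×10⁻⁴ mol L⁻¹
SrSO₄ requires the lower [SO₄²⁻], so it precipitates first.

SrSO₄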